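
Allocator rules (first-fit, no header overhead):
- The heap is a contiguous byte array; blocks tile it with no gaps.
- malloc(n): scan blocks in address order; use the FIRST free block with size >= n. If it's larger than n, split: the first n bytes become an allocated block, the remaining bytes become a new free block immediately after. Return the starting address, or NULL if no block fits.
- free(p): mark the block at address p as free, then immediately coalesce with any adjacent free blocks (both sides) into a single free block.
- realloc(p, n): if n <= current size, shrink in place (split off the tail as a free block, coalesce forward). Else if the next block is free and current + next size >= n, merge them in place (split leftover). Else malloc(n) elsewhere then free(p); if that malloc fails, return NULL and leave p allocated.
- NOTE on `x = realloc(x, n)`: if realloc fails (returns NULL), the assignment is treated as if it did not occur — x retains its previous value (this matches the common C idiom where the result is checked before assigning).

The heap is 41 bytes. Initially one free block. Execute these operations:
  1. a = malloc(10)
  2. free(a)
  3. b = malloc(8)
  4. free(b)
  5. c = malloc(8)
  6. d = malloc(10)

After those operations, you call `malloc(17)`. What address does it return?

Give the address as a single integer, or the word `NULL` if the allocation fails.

Op 1: a = malloc(10) -> a = 0; heap: [0-9 ALLOC][10-40 FREE]
Op 2: free(a) -> (freed a); heap: [0-40 FREE]
Op 3: b = malloc(8) -> b = 0; heap: [0-7 ALLOC][8-40 FREE]
Op 4: free(b) -> (freed b); heap: [0-40 FREE]
Op 5: c = malloc(8) -> c = 0; heap: [0-7 ALLOC][8-40 FREE]
Op 6: d = malloc(10) -> d = 8; heap: [0-7 ALLOC][8-17 ALLOC][18-40 FREE]
malloc(17): first-fit scan over [0-7 ALLOC][8-17 ALLOC][18-40 FREE] -> 18

Answer: 18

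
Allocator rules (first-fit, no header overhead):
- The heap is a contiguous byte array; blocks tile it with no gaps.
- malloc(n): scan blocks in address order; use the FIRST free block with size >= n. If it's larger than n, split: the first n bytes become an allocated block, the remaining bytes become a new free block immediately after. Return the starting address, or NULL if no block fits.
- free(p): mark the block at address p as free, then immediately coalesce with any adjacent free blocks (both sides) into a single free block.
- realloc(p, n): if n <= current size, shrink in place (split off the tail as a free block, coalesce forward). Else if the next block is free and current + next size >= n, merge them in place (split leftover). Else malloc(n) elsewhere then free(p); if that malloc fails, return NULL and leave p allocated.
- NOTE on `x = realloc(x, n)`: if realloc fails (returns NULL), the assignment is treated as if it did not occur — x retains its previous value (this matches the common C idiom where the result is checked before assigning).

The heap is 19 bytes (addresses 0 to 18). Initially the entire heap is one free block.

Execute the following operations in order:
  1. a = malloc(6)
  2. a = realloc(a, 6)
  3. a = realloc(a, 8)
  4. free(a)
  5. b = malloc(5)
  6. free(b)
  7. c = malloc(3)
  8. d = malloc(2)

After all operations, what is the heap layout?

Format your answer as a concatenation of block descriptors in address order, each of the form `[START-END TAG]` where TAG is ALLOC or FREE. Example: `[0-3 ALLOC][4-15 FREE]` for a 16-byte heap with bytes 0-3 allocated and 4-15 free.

Op 1: a = malloc(6) -> a = 0; heap: [0-5 ALLOC][6-18 FREE]
Op 2: a = realloc(a, 6) -> a = 0; heap: [0-5 ALLOC][6-18 FREE]
Op 3: a = realloc(a, 8) -> a = 0; heap: [0-7 ALLOC][8-18 FREE]
Op 4: free(a) -> (freed a); heap: [0-18 FREE]
Op 5: b = malloc(5) -> b = 0; heap: [0-4 ALLOC][5-18 FREE]
Op 6: free(b) -> (freed b); heap: [0-18 FREE]
Op 7: c = malloc(3) -> c = 0; heap: [0-2 ALLOC][3-18 FREE]
Op 8: d = malloc(2) -> d = 3; heap: [0-2 ALLOC][3-4 ALLOC][5-18 FREE]

Answer: [0-2 ALLOC][3-4 ALLOC][5-18 FREE]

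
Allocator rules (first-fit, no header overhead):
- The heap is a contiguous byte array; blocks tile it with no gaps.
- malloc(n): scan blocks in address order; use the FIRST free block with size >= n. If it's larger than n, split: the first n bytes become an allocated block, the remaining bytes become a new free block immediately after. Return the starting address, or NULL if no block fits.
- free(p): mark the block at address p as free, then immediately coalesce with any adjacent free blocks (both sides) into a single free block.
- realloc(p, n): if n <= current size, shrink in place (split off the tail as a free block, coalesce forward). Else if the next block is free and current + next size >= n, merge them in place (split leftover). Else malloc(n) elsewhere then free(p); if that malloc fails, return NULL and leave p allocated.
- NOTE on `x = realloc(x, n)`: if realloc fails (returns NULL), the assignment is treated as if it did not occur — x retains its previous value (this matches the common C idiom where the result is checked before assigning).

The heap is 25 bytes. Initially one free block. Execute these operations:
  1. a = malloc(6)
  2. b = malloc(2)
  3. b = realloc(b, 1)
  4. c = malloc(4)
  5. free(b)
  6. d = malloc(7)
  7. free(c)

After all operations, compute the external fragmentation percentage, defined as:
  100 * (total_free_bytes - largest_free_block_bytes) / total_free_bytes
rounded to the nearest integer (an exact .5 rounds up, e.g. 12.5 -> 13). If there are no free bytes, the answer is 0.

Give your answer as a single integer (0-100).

Op 1: a = malloc(6) -> a = 0; heap: [0-5 ALLOC][6-24 FREE]
Op 2: b = malloc(2) -> b = 6; heap: [0-5 ALLOC][6-7 ALLOC][8-24 FREE]
Op 3: b = realloc(b, 1) -> b = 6; heap: [0-5 ALLOC][6-6 ALLOC][7-24 FREE]
Op 4: c = malloc(4) -> c = 7; heap: [0-5 ALLOC][6-6 ALLOC][7-10 ALLOC][11-24 FREE]
Op 5: free(b) -> (freed b); heap: [0-5 ALLOC][6-6 FREE][7-10 ALLOC][11-24 FREE]
Op 6: d = malloc(7) -> d = 11; heap: [0-5 ALLOC][6-6 FREE][7-10 ALLOC][11-17 ALLOC][18-24 FREE]
Op 7: free(c) -> (freed c); heap: [0-5 ALLOC][6-10 FREE][11-17 ALLOC][18-24 FREE]
Free blocks: [5 7] total_free=12 largest=7 -> 100*(12-7)/12 = 500/12 ≈ 41.667 -> rounds to 42

Answer: 42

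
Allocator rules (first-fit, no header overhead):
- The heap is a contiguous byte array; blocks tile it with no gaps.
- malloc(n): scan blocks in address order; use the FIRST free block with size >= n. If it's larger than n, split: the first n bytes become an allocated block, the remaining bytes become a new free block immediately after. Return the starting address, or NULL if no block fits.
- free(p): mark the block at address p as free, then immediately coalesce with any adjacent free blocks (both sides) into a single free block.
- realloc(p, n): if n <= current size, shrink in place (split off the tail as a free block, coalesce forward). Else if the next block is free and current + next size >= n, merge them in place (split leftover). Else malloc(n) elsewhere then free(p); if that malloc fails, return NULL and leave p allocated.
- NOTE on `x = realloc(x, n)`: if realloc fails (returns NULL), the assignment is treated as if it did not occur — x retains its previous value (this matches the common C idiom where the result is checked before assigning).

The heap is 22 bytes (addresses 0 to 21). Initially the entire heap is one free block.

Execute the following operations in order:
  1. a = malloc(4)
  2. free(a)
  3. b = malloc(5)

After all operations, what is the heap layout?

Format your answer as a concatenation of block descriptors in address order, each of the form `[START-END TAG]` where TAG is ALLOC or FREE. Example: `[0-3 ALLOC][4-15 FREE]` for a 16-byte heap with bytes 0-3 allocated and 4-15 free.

Op 1: a = malloc(4) -> a = 0; heap: [0-3 ALLOC][4-21 FREE]
Op 2: free(a) -> (freed a); heap: [0-21 FREE]
Op 3: b = malloc(5) -> b = 0; heap: [0-4 ALLOC][5-21 FREE]

Answer: [0-4 ALLOC][5-21 FREE]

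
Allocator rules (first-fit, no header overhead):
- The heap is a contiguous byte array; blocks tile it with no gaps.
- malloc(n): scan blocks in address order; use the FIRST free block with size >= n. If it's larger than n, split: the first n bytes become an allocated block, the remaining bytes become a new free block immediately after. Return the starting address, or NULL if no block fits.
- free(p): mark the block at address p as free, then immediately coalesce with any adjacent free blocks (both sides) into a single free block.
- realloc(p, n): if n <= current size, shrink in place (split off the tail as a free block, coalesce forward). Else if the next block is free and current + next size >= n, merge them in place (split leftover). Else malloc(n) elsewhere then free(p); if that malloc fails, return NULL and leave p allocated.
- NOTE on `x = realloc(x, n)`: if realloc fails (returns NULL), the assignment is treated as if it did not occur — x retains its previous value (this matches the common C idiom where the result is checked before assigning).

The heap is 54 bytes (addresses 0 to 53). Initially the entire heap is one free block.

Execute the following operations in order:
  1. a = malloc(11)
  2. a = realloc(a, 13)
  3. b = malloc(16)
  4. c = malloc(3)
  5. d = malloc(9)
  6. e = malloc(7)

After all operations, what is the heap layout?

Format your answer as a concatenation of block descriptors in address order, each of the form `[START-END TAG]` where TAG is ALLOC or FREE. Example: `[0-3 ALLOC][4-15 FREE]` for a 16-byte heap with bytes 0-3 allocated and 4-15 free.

Answer: [0-12 ALLOC][13-28 ALLOC][29-31 ALLOC][32-40 ALLOC][41-47 ALLOC][48-53 FREE]

Derivation:
Op 1: a = malloc(11) -> a = 0; heap: [0-10 ALLOC][11-53 FREE]
Op 2: a = realloc(a, 13) -> a = 0; heap: [0-12 ALLOC][13-53 FREE]
Op 3: b = malloc(16) -> b = 13; heap: [0-12 ALLOC][13-28 ALLOC][29-53 FREE]
Op 4: c = malloc(3) -> c = 29; heap: [0-12 ALLOC][13-28 ALLOC][29-31 ALLOC][32-53 FREE]
Op 5: d = malloc(9) -> d = 32; heap: [0-12 ALLOC][13-28 ALLOC][29-31 ALLOC][32-40 ALLOC][41-53 FREE]
Op 6: e = malloc(7) -> e = 41; heap: [0-12 ALLOC][13-28 ALLOC][29-31 ALLOC][32-40 ALLOC][41-47 ALLOC][48-53 FREE]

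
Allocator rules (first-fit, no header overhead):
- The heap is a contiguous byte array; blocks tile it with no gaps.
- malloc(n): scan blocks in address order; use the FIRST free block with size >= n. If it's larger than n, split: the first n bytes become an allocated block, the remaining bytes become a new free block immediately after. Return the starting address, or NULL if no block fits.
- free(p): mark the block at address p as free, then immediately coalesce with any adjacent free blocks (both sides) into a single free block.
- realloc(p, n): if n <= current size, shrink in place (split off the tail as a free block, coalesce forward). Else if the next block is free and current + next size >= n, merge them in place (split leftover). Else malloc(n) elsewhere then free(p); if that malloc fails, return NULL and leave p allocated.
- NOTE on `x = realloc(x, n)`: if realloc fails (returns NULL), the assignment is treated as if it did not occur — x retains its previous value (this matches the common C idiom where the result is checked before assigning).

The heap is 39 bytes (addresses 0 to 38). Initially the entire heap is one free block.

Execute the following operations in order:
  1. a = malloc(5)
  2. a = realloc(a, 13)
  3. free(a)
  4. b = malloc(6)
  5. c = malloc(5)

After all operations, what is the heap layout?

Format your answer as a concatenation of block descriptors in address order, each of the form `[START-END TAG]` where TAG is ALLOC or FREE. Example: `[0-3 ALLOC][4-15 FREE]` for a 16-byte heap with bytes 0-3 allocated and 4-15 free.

Answer: [0-5 ALLOC][6-10 ALLOC][11-38 FREE]

Derivation:
Op 1: a = malloc(5) -> a = 0; heap: [0-4 ALLOC][5-38 FREE]
Op 2: a = realloc(a, 13) -> a = 0; heap: [0-12 ALLOC][13-38 FREE]
Op 3: free(a) -> (freed a); heap: [0-38 FREE]
Op 4: b = malloc(6) -> b = 0; heap: [0-5 ALLOC][6-38 FREE]
Op 5: c = malloc(5) -> c = 6; heap: [0-5 ALLOC][6-10 ALLOC][11-38 FREE]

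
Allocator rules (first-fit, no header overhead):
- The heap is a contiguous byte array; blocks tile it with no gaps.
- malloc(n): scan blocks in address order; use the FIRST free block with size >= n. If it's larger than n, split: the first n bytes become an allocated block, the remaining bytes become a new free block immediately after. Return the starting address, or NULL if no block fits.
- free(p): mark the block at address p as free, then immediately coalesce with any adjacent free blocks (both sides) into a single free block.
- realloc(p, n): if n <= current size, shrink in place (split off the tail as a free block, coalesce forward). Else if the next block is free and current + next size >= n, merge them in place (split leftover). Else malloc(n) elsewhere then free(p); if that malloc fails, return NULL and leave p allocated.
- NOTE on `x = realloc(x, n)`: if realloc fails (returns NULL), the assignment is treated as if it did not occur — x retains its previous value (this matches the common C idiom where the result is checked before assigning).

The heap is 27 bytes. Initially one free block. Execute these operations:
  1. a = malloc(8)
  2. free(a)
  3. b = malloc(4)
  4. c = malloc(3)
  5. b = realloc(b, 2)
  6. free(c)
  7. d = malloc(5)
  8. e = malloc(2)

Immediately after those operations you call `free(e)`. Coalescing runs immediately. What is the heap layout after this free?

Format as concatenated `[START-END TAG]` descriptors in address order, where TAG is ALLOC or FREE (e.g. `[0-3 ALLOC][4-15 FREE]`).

Answer: [0-1 ALLOC][2-6 ALLOC][7-26 FREE]

Derivation:
Op 1: a = malloc(8) -> a = 0; heap: [0-7 ALLOC][8-26 FREE]
Op 2: free(a) -> (freed a); heap: [0-26 FREE]
Op 3: b = malloc(4) -> b = 0; heap: [0-3 ALLOC][4-26 FREE]
Op 4: c = malloc(3) -> c = 4; heap: [0-3 ALLOC][4-6 ALLOC][7-26 FREE]
Op 5: b = realloc(b, 2) -> b = 0; heap: [0-1 ALLOC][2-3 FREE][4-6 ALLOC][7-26 FREE]
Op 6: free(c) -> (freed c); heap: [0-1 ALLOC][2-26 FREE]
Op 7: d = malloc(5) -> d = 2; heap: [0-1 ALLOC][2-6 ALLOC][7-26 FREE]
Op 8: e = malloc(2) -> e = 7; heap: [0-1 ALLOC][2-6 ALLOC][7-8 ALLOC][9-26 FREE]
free(e): e = 7 -> block [7-8 ALLOC]; mark free, coalesce with adjacent free neighbors -> [0-1 ALLOC][2-6 ALLOC][7-26 FREE]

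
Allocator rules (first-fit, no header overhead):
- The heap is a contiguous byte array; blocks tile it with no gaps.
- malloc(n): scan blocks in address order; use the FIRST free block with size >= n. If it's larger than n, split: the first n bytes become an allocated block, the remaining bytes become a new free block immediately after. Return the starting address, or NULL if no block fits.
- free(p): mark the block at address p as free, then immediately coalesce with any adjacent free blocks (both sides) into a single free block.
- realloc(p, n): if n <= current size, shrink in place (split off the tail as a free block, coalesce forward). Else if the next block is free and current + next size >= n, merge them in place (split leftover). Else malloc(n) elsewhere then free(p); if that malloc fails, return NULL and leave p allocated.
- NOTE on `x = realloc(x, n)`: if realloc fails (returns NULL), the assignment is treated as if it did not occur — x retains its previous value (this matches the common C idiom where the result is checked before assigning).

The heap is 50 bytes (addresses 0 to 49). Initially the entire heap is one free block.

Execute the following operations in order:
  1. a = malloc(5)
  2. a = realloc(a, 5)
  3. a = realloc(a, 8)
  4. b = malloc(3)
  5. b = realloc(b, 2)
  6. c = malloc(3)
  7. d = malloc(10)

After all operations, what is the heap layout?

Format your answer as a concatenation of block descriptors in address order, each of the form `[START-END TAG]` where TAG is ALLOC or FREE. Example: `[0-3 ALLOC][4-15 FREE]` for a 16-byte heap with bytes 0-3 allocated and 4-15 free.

Op 1: a = malloc(5) -> a = 0; heap: [0-4 ALLOC][5-49 FREE]
Op 2: a = realloc(a, 5) -> a = 0; heap: [0-4 ALLOC][5-49 FREE]
Op 3: a = realloc(a, 8) -> a = 0; heap: [0-7 ALLOC][8-49 FREE]
Op 4: b = malloc(3) -> b = 8; heap: [0-7 ALLOC][8-10 ALLOC][11-49 FREE]
Op 5: b = realloc(b, 2) -> b = 8; heap: [0-7 ALLOC][8-9 ALLOC][10-49 FREE]
Op 6: c = malloc(3) -> c = 10; heap: [0-7 ALLOC][8-9 ALLOC][10-12 ALLOC][13-49 FREE]
Op 7: d = malloc(10) -> d = 13; heap: [0-7 ALLOC][8-9 ALLOC][10-12 ALLOC][13-22 ALLOC][23-49 FREE]

Answer: [0-7 ALLOC][8-9 ALLOC][10-12 ALLOC][13-22 ALLOC][23-49 FREE]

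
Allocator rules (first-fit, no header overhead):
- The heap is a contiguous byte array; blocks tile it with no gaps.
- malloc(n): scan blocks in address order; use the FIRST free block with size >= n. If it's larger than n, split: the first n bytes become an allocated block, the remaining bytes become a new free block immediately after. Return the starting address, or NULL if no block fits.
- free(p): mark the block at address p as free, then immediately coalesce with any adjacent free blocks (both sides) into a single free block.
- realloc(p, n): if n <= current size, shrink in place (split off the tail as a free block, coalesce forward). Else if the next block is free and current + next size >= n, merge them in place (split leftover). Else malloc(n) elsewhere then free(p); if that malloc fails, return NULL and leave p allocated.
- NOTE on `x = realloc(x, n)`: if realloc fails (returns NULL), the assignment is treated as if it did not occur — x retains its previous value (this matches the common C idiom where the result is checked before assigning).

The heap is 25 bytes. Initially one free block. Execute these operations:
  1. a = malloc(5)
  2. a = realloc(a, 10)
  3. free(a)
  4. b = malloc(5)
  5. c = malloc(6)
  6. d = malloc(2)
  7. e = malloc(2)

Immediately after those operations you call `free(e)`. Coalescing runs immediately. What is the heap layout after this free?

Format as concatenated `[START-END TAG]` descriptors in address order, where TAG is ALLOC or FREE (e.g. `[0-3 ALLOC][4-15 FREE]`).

Answer: [0-4 ALLOC][5-10 ALLOC][11-12 ALLOC][13-24 FREE]

Derivation:
Op 1: a = malloc(5) -> a = 0; heap: [0-4 ALLOC][5-24 FREE]
Op 2: a = realloc(a, 10) -> a = 0; heap: [0-9 ALLOC][10-24 FREE]
Op 3: free(a) -> (freed a); heap: [0-24 FREE]
Op 4: b = malloc(5) -> b = 0; heap: [0-4 ALLOC][5-24 FREE]
Op 5: c = malloc(6) -> c = 5; heap: [0-4 ALLOC][5-10 ALLOC][11-24 FREE]
Op 6: d = malloc(2) -> d = 11; heap: [0-4 ALLOC][5-10 ALLOC][11-12 ALLOC][13-24 FREE]
Op 7: e = malloc(2) -> e = 13; heap: [0-4 ALLOC][5-10 ALLOC][11-12 ALLOC][13-14 ALLOC][15-24 FREE]
free(e): e = 13 -> block [13-14 ALLOC]; mark free, coalesce with adjacent free neighbors -> [0-4 ALLOC][5-10 ALLOC][11-12 ALLOC][13-24 FREE]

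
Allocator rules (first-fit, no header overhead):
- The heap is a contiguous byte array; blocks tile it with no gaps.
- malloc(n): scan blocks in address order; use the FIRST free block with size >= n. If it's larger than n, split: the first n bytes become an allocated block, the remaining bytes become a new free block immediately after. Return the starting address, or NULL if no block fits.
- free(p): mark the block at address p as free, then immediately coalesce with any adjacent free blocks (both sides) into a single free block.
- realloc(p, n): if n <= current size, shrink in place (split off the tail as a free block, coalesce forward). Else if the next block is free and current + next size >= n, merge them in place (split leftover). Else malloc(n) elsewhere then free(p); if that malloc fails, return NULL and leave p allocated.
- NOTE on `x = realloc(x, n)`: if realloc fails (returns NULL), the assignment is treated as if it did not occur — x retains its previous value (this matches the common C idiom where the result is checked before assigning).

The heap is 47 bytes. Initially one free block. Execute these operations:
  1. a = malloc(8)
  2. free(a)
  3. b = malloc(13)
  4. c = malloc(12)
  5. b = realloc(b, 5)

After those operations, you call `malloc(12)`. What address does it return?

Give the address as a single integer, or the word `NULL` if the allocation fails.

Answer: 25

Derivation:
Op 1: a = malloc(8) -> a = 0; heap: [0-7 ALLOC][8-46 FREE]
Op 2: free(a) -> (freed a); heap: [0-46 FREE]
Op 3: b = malloc(13) -> b = 0; heap: [0-12 ALLOC][13-46 FREE]
Op 4: c = malloc(12) -> c = 13; heap: [0-12 ALLOC][13-24 ALLOC][25-46 FREE]
Op 5: b = realloc(b, 5) -> b = 0; heap: [0-4 ALLOC][5-12 FREE][13-24 ALLOC][25-46 FREE]
malloc(12): first-fit scan over [0-4 ALLOC][5-12 FREE][13-24 ALLOC][25-46 FREE] -> 25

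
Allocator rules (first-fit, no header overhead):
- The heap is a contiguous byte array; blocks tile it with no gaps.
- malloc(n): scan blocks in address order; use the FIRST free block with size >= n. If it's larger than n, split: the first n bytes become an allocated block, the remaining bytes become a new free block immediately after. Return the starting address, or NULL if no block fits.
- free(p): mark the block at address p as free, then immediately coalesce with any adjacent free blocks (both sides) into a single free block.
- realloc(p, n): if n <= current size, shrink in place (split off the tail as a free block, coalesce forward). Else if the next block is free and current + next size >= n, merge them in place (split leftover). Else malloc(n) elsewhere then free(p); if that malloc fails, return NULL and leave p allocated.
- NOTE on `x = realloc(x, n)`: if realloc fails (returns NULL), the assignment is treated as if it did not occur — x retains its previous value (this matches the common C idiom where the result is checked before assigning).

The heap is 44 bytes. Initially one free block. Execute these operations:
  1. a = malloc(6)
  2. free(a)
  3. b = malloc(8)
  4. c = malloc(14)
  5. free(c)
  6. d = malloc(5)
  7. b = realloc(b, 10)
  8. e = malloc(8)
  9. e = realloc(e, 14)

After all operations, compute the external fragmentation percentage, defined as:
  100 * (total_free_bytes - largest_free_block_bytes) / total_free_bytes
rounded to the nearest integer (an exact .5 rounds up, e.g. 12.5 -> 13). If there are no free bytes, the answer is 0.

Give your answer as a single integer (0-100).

Answer: 47

Derivation:
Op 1: a = malloc(6) -> a = 0; heap: [0-5 ALLOC][6-43 FREE]
Op 2: free(a) -> (freed a); heap: [0-43 FREE]
Op 3: b = malloc(8) -> b = 0; heap: [0-7 ALLOC][8-43 FREE]
Op 4: c = malloc(14) -> c = 8; heap: [0-7 ALLOC][8-21 ALLOC][22-43 FREE]
Op 5: free(c) -> (freed c); heap: [0-7 ALLOC][8-43 FREE]
Op 6: d = malloc(5) -> d = 8; heap: [0-7 ALLOC][8-12 ALLOC][13-43 FREE]
Op 7: b = realloc(b, 10) -> b = 13; heap: [0-7 FREE][8-12 ALLOC][13-22 ALLOC][23-43 FREE]
Op 8: e = malloc(8) -> e = 0; heap: [0-7 ALLOC][8-12 ALLOC][13-22 ALLOC][23-43 FREE]
Op 9: e = realloc(e, 14) -> e = 23; heap: [0-7 FREE][8-12 ALLOC][13-22 ALLOC][23-36 ALLOC][37-43 FREE]
Free blocks: [8 7] total_free=15 largest=8 -> 100*(15-8)/15 = 700/15 ≈ 46.667 -> rounds to 47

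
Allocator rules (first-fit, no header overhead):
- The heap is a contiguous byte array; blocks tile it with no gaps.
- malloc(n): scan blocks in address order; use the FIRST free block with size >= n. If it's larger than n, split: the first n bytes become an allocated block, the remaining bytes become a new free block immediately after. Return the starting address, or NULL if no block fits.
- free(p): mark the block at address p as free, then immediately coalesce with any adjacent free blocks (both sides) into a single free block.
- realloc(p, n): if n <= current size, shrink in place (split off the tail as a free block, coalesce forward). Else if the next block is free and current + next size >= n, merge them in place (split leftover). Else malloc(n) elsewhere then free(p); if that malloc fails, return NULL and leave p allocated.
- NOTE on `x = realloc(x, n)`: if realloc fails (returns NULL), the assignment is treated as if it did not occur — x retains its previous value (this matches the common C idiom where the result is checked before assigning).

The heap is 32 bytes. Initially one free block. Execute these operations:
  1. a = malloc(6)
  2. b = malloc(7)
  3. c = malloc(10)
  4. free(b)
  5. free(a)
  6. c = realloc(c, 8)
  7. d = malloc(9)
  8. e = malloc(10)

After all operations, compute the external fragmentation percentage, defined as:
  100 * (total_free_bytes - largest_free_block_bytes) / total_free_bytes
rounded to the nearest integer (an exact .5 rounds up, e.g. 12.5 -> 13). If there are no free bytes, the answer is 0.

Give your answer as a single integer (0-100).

Op 1: a = malloc(6) -> a = 0; heap: [0-5 ALLOC][6-31 FREE]
Op 2: b = malloc(7) -> b = 6; heap: [0-5 ALLOC][6-12 ALLOC][13-31 FREE]
Op 3: c = malloc(10) -> c = 13; heap: [0-5 ALLOC][6-12 ALLOC][13-22 ALLOC][23-31 FREE]
Op 4: free(b) -> (freed b); heap: [0-5 ALLOC][6-12 FREE][13-22 ALLOC][23-31 FREE]
Op 5: free(a) -> (freed a); heap: [0-12 FREE][13-22 ALLOC][23-31 FREE]
Op 6: c = realloc(c, 8) -> c = 13; heap: [0-12 FREE][13-20 ALLOC][21-31 FREE]
Op 7: d = malloc(9) -> d = 0; heap: [0-8 ALLOC][9-12 FREE][13-20 ALLOC][21-31 FREE]
Op 8: e = malloc(10) -> e = 21; heap: [0-8 ALLOC][9-12 FREE][13-20 ALLOC][21-30 ALLOC][31-31 FREE]
Free blocks: [4 1] total_free=5 largest=4 -> 100*(5-4)/5 = 100/5 = 20

Answer: 20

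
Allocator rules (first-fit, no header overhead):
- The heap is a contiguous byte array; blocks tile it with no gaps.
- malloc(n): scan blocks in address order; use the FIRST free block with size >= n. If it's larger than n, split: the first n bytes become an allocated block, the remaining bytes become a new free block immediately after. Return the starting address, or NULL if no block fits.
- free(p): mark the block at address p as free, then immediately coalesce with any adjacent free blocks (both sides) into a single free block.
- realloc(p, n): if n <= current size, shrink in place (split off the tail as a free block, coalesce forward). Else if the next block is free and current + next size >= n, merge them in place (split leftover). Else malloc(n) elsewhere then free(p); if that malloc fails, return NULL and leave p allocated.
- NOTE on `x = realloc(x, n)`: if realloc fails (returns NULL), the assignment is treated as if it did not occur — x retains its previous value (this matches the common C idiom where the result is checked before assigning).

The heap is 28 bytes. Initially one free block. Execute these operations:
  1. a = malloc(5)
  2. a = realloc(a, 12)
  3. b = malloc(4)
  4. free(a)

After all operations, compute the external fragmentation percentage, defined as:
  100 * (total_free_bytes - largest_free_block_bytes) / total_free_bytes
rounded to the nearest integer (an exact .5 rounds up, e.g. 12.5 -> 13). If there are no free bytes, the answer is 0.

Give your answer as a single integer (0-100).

Answer: 50

Derivation:
Op 1: a = malloc(5) -> a = 0; heap: [0-4 ALLOC][5-27 FREE]
Op 2: a = realloc(a, 12) -> a = 0; heap: [0-11 ALLOC][12-27 FREE]
Op 3: b = malloc(4) -> b = 12; heap: [0-11 ALLOC][12-15 ALLOC][16-27 FREE]
Op 4: free(a) -> (freed a); heap: [0-11 FREE][12-15 ALLOC][16-27 FREE]
Free blocks: [12 12] total_free=24 largest=12 -> 100*(24-12)/24 = 1200/24 = 50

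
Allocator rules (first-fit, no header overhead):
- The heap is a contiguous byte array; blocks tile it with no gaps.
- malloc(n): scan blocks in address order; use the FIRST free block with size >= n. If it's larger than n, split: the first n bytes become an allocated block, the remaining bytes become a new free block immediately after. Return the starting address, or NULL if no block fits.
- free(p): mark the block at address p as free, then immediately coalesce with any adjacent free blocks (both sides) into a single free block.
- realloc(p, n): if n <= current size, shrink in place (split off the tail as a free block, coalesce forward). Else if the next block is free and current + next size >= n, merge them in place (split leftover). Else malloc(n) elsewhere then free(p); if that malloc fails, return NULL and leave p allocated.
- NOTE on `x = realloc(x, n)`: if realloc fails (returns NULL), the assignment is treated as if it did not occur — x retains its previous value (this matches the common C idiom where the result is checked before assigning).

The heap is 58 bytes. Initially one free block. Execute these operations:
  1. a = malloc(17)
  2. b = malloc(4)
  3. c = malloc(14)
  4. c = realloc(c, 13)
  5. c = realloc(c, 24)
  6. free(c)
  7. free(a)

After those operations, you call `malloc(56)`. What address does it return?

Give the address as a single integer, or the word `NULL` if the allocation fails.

Answer: NULL

Derivation:
Op 1: a = malloc(17) -> a = 0; heap: [0-16 ALLOC][17-57 FREE]
Op 2: b = malloc(4) -> b = 17; heap: [0-16 ALLOC][17-20 ALLOC][21-57 FREE]
Op 3: c = malloc(14) -> c = 21; heap: [0-16 ALLOC][17-20 ALLOC][21-34 ALLOC][35-57 FREE]
Op 4: c = realloc(c, 13) -> c = 21; heap: [0-16 ALLOC][17-20 ALLOC][21-33 ALLOC][34-57 FREE]
Op 5: c = realloc(c, 24) -> c = 21; heap: [0-16 ALLOC][17-20 ALLOC][21-44 ALLOC][45-57 FREE]
Op 6: free(c) -> (freed c); heap: [0-16 ALLOC][17-20 ALLOC][21-57 FREE]
Op 7: free(a) -> (freed a); heap: [0-16 FREE][17-20 ALLOC][21-57 FREE]
malloc(56): first-fit scan over [0-16 FREE][17-20 ALLOC][21-57 FREE] -> NULL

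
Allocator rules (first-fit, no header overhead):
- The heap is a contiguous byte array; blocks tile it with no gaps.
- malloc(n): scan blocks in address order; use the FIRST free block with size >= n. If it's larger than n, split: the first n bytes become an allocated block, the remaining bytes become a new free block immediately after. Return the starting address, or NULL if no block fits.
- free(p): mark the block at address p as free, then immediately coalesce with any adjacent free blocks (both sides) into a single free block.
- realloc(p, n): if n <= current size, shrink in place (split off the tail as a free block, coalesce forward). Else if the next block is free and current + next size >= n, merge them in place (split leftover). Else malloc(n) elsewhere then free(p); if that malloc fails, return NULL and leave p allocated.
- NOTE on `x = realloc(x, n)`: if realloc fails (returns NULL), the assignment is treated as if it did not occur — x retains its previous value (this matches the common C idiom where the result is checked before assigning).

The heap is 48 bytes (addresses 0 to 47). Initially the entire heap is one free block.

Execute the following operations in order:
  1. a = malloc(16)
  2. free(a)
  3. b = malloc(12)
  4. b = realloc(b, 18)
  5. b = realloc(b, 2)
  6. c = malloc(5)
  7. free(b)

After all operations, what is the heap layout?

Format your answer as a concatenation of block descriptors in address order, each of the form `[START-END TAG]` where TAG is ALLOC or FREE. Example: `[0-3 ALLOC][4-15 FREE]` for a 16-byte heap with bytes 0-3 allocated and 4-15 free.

Answer: [0-1 FREE][2-6 ALLOC][7-47 FREE]

Derivation:
Op 1: a = malloc(16) -> a = 0; heap: [0-15 ALLOC][16-47 FREE]
Op 2: free(a) -> (freed a); heap: [0-47 FREE]
Op 3: b = malloc(12) -> b = 0; heap: [0-11 ALLOC][12-47 FREE]
Op 4: b = realloc(b, 18) -> b = 0; heap: [0-17 ALLOC][18-47 FREE]
Op 5: b = realloc(b, 2) -> b = 0; heap: [0-1 ALLOC][2-47 FREE]
Op 6: c = malloc(5) -> c = 2; heap: [0-1 ALLOC][2-6 ALLOC][7-47 FREE]
Op 7: free(b) -> (freed b); heap: [0-1 FREE][2-6 ALLOC][7-47 FREE]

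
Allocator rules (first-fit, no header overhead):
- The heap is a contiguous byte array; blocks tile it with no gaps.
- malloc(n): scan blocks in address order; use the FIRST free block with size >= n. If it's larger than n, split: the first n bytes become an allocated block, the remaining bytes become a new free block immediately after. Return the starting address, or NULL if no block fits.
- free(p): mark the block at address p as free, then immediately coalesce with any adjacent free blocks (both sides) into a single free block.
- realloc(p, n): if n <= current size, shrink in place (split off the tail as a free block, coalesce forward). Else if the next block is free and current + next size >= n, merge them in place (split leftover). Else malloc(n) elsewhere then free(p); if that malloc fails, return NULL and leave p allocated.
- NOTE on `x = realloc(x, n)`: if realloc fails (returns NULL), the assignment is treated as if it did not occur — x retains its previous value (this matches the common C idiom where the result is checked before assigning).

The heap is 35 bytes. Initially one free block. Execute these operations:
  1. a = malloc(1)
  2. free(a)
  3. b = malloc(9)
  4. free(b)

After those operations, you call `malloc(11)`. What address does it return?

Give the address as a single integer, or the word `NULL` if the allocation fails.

Answer: 0

Derivation:
Op 1: a = malloc(1) -> a = 0; heap: [0-0 ALLOC][1-34 FREE]
Op 2: free(a) -> (freed a); heap: [0-34 FREE]
Op 3: b = malloc(9) -> b = 0; heap: [0-8 ALLOC][9-34 FREE]
Op 4: free(b) -> (freed b); heap: [0-34 FREE]
malloc(11): first-fit scan over [0-34 FREE] -> 0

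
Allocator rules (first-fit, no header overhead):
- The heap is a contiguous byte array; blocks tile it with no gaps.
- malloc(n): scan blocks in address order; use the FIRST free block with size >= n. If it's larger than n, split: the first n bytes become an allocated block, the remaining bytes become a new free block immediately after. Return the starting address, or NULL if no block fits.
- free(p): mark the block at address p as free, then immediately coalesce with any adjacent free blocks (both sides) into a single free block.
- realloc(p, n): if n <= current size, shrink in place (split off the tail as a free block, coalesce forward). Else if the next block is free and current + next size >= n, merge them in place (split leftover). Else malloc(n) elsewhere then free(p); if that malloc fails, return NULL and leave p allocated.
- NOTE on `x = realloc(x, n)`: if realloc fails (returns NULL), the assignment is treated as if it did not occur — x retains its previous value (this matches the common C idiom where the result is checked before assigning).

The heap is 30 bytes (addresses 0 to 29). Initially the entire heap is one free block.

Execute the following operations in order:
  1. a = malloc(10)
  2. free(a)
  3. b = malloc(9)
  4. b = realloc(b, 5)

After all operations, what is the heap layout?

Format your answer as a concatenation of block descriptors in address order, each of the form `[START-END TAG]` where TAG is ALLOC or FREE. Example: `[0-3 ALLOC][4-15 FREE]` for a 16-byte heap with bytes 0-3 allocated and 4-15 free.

Op 1: a = malloc(10) -> a = 0; heap: [0-9 ALLOC][10-29 FREE]
Op 2: free(a) -> (freed a); heap: [0-29 FREE]
Op 3: b = malloc(9) -> b = 0; heap: [0-8 ALLOC][9-29 FREE]
Op 4: b = realloc(b, 5) -> b = 0; heap: [0-4 ALLOC][5-29 FREE]

Answer: [0-4 ALLOC][5-29 FREE]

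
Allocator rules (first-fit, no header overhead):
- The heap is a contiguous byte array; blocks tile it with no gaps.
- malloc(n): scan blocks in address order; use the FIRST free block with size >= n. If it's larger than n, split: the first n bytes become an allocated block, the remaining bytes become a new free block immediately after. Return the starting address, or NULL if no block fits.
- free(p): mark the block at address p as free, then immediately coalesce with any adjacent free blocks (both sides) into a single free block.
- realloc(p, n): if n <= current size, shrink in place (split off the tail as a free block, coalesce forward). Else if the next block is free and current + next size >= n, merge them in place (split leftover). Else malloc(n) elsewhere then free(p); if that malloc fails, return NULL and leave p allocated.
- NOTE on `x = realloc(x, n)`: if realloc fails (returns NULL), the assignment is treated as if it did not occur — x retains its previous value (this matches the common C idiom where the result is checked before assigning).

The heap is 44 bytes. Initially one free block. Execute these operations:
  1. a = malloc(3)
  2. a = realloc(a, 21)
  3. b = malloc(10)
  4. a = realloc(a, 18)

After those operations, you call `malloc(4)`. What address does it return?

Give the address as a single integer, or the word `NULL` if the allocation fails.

Answer: 31

Derivation:
Op 1: a = malloc(3) -> a = 0; heap: [0-2 ALLOC][3-43 FREE]
Op 2: a = realloc(a, 21) -> a = 0; heap: [0-20 ALLOC][21-43 FREE]
Op 3: b = malloc(10) -> b = 21; heap: [0-20 ALLOC][21-30 ALLOC][31-43 FREE]
Op 4: a = realloc(a, 18) -> a = 0; heap: [0-17 ALLOC][18-20 FREE][21-30 ALLOC][31-43 FREE]
malloc(4): first-fit scan over [0-17 ALLOC][18-20 FREE][21-30 ALLOC][31-43 FREE] -> 31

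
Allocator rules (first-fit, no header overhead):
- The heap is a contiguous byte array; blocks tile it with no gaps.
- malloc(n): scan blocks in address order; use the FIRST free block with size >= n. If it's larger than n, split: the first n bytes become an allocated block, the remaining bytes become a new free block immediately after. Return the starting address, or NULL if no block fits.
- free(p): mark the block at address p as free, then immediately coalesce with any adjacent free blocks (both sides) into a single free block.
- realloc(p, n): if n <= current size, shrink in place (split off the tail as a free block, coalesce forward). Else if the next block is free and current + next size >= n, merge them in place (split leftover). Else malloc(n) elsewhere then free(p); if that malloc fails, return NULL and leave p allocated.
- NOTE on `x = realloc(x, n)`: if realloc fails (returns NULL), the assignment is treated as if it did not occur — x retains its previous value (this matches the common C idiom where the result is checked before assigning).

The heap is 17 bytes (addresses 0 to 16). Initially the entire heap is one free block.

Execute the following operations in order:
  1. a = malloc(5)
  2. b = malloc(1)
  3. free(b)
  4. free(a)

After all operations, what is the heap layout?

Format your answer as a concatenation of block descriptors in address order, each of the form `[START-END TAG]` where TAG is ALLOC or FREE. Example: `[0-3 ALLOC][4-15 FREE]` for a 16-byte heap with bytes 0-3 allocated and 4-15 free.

Op 1: a = malloc(5) -> a = 0; heap: [0-4 ALLOC][5-16 FREE]
Op 2: b = malloc(1) -> b = 5; heap: [0-4 ALLOC][5-5 ALLOC][6-16 FREE]
Op 3: free(b) -> (freed b); heap: [0-4 ALLOC][5-16 FREE]
Op 4: free(a) -> (freed a); heap: [0-16 FREE]

Answer: [0-16 FREE]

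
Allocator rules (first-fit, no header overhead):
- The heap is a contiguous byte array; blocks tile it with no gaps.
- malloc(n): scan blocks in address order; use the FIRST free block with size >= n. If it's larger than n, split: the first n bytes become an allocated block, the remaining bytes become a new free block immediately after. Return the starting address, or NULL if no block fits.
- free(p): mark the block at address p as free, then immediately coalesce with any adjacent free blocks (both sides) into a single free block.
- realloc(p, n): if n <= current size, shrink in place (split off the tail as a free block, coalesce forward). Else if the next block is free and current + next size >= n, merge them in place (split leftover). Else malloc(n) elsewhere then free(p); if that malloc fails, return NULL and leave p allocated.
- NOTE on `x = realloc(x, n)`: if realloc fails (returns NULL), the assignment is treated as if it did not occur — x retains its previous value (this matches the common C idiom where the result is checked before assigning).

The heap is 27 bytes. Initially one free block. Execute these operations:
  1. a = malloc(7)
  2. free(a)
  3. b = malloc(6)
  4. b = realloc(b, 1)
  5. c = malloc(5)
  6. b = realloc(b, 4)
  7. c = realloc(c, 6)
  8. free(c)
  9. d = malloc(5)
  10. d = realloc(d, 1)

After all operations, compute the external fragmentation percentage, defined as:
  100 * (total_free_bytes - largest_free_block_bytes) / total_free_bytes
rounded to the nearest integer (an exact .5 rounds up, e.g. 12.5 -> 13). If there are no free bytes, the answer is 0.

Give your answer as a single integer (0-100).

Answer: 23

Derivation:
Op 1: a = malloc(7) -> a = 0; heap: [0-6 ALLOC][7-26 FREE]
Op 2: free(a) -> (freed a); heap: [0-26 FREE]
Op 3: b = malloc(6) -> b = 0; heap: [0-5 ALLOC][6-26 FREE]
Op 4: b = realloc(b, 1) -> b = 0; heap: [0-0 ALLOC][1-26 FREE]
Op 5: c = malloc(5) -> c = 1; heap: [0-0 ALLOC][1-5 ALLOC][6-26 FREE]
Op 6: b = realloc(b, 4) -> b = 6; heap: [0-0 FREE][1-5 ALLOC][6-9 ALLOC][10-26 FREE]
Op 7: c = realloc(c, 6) -> c = 10; heap: [0-5 FREE][6-9 ALLOC][10-15 ALLOC][16-26 FREE]
Op 8: free(c) -> (freed c); heap: [0-5 FREE][6-9 ALLOC][10-26 FREE]
Op 9: d = malloc(5) -> d = 0; heap: [0-4 ALLOC][5-5 FREE][6-9 ALLOC][10-26 FREE]
Op 10: d = realloc(d, 1) -> d = 0; heap: [0-0 ALLOC][1-5 FREE][6-9 ALLOC][10-26 FREE]
Free blocks: [5 17] total_free=22 largest=17 -> 100*(22-17)/22 = 500/22 ≈ 22.727 -> rounds to 23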